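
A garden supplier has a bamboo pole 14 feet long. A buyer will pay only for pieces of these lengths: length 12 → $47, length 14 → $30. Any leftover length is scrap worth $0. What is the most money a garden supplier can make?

Consider every possible first cut. f[k] is the best of p[i]+f[k−i] over all sellable i≤k.
f[1] = 0
f[2] = 0
f[3] = 0
f[4] = 0
f[5] = 0
f[6] = 0
f[7] = 0
f[8] = 0
f[9] = 0
f[10] = 0
f[11] = 0
f[12] = 47
f[13] = 47
f[14] = 47
One optimal cutting: pieces 12 with 2 feet of scrap → $47.

47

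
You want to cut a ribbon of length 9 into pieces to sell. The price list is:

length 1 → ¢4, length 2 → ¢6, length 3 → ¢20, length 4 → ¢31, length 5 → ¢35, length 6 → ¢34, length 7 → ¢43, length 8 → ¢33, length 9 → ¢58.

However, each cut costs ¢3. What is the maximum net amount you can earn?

63

Build v[k] bottom-up: v[k] = max over allowed piece i of (p[i] + v[k−i]) − 3 per cut.
v[1] = 4
v[2] = 6
v[3] = 20
v[4] = 31
v[5] = 35
v[6] = 37  (first piece 3, then v[3]=20)
v[7] = 48  (first piece 3, then v[4]=31)
v[8] = 59  (first piece 4, then v[4]=31)
v[9] = 63  (first piece 4, then v[5]=35)
One optimal plan: pieces 5 + 4 (1 cut) → ¢66 − ¢3 = ¢63.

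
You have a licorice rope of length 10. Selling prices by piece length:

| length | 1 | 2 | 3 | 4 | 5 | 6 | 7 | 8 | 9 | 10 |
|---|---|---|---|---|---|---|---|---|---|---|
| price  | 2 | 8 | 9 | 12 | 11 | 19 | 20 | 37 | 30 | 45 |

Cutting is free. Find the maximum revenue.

Consider every possible first cut. best[k] is the best of p[i]+best[k−i] over all sellable i≤k.
best[1] = 2
best[2] = max(2+2, 8+0) = 8
best[3] = max(2+8, 8+2, 9+0) = 10
best[4] = max(2+10, 8+8, 9+2, 12+0) = 16
best[5] = max(2+16, 8+10, 9+8, 12+2, 11+0) = 18
best[6] = max(2+18, 8+16, 9+10, 12+8, 11+2, 19+0) = 24
best[7] = max(2+24, 8+18, 9+16, …, 19+2, 20+0) = 26
best[8] = max(2+26, 8+24, 9+18, …, 20+2, 37+0) = 37
best[9] = max(2+37, 8+26, 9+24, …, 37+2, 30+0) = 39
best[10] = max(2+39, 8+37, 9+26, …, 30+2, 45+0) = 45
One optimal cutting: 8 + 2 → ¢37 + ¢8 = ¢45.

45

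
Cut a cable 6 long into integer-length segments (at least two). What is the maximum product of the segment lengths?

Fill P[k] for k=2..6: at each k try every first piece i and multiply by the better of (k−i) uncut or P[k−i].
P[2] = 1×max(1,0) = 1×1 = 1
P[3] = max(1×2, 2×1) = 2
P[4] = max(1×3, 2×2, 3×1) = 4
P[5] = max(1×4, 2×3, 3×2, 4×1) = 6
P[6] = max(1×6, 2×4, 3×3, 4×2, 5×1) = 9
One optimal split: 3 + 3; product 3×3 = 9.

9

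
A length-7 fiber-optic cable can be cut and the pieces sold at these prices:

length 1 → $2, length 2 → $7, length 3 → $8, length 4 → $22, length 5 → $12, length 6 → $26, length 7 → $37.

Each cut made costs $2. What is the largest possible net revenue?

Build v[k] bottom-up: v[k] = max over allowed piece i of (p[i] + v[k−i]) − 2 per cut.
v[1] = 2
v[2] = max(2+2-2, 7+0) = 7
v[3] = max(2+7-2, 7+2-2, 8+0) = 8
v[4] = max(2+8-2, 7+7-2, 8+2-2, 22+0) = 22
v[5] = max(2+22-2, 7+8-2, 8+7-2, 22+2-2, 12+0) = 22
v[6] = max(2+22-2, 7+22-2, 8+8-2, 22+7-2, 12+2-2, 26+0) = 27
v[7] = max(2+27-2, 7+22-2, 8+22-2, …, 26+2-2, 37+0) = 37
Best is to make no cuts and sell whole for $37.

37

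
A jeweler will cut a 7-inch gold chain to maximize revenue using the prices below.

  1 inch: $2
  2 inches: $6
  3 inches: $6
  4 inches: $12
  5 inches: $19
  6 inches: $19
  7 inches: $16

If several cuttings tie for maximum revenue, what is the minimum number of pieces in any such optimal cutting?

2

Let r[k] be the best obtainable value from length k. For each k, try every first piece i and keep the best of price[i] + r[k−i].
r[1] = 2
r[2] = max(2+2, 6+0) = 6
r[3] = max(2+6, 6+2, 6+0) = 8
r[4] = max(2+8, 6+6, 6+2, 12+0) = 12
r[5] = max(2+12, 6+8, 6+6, 12+2, 19+0) = 19
r[6] = max(2+19, 6+12, 6+8, 12+6, 19+2, 19+0) = 21
r[7] = max(2+21, 6+19, 6+12, …, 19+2, 16+0) = 25
Maximum revenue is $25.
Now minimize piece count subject to staying optimal: for each k, pieces[k] = 1 + min over i with p[i]+r[k−i]=r[k] of pieces[k−i].
pieces[4] = 1
pieces[5] = 1
pieces[6] = 2
pieces[7] = 2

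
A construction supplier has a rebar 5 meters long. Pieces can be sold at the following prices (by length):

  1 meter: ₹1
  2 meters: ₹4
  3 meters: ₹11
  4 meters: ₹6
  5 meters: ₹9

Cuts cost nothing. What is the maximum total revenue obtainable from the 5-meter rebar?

Consider every possible first cut. r[k] is the best of p[i]+r[k−i] over all sellable i≤k.
r[1] = 1
r[2] = 4
r[3] = 11
r[4] = 12  (first piece 1, then r[3]=11)
r[5] = 15  (first piece 2, then r[3]=11)
One optimal cutting: 3 + 2 → ₹11 + ₹4 = ₹15.

15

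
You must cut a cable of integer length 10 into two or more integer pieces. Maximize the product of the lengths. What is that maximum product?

Define m[k] = max over 1≤i<k of i · max(k−i, m[k−i]); the inner max lets the remainder stay uncut if that's better.
m[2] = 1*max(1,0) = 1*1 = 1
m[3] = 1*max(2,1) = 1*2 = 2
m[4] = 2*max(2,1) = 2*2 = 4
m[5] = 2*max(3,2) = 2*3 = 6
m[6] = 3*max(3,2) = 3*3 = 9
m[7] = 2*max(5,6) = 2*6 = 12
m[8] = 2*max(6,9) = 2*9 = 18
m[9] = 3*max(6,9) = 3*9 = 27
m[10] = 2*max(8,18) = 2*18 = 36
One optimal split: 3 + 3 + 2 + 2; product 3*3*2*2 = 36.

36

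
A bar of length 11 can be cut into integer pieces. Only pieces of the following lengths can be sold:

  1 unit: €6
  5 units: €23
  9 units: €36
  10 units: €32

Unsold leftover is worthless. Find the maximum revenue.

Build f[k] bottom-up: f[k] = max over allowed piece i of (p[i] + f[k−i]).
f[1] = 6
f[2] = 12  (first piece 1, then f[1]=6)
f[3] = 18  (first piece 1, then f[2]=12)
f[4] = 24  (first piece 1, then f[3]=18)
f[5] = max(6+24, 23+0) = 30
f[6] = max(6+30, 23+6) = 36
f[7] = max(6+36, 23+12) = 42
f[8] = max(6+42, 23+18) = 48
f[9] = max(6+48, 23+24, 36+0) = 54
f[10] = max(6+54, 23+30, 36+6, 32+0) = 60
f[11] = max(6+60, 23+36, 36+12, 32+6) = 66
One optimal cutting: 1 + 1 + 1 + 1 + 1 + 1 + 1 + 1 + 1 + 1 + 1 → €66.

66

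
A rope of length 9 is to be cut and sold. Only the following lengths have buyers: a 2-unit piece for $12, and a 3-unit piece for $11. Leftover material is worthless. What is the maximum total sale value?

48

Build f[k] bottom-up: f[k] = max over allowed piece i of (p[i] + f[k−i]).
f[1] = 0
f[2] = 12
f[3] = 12
f[4] = 24  (first piece 2, then f[2]=12)
f[5] = 24
f[6] = 36  (first piece 2, then f[4]=24)
f[7] = 36
f[8] = 48  (first piece 2, then f[6]=36)
f[9] = 48
One optimal cutting: pieces 2 + 2 + 2 + 2 with 1 unit of scrap → $48.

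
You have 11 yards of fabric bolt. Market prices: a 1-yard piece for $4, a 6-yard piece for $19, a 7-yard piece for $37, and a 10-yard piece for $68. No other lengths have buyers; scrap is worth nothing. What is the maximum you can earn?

Let r[k] be the best obtainable value from length k. For each k, try every first piece i and keep the best of price[i] + r[k−i].
r[1] = 4
r[2] = 8  (first piece 1, then r[1]=4)
r[3] = 12  (first piece 1, then r[2]=8)
r[4] = 16  (first piece 1, then r[3]=12)
r[5] = 20  (first piece 1, then r[4]=16)
r[6] = 24  (first piece 1, then r[5]=20)
r[7] = 37
r[8] = 41  (first piece 1, then r[7]=37)
r[9] = 45  (first piece 1, then r[8]=41)
r[10] = 68
r[11] = 72  (first piece 1, then r[10]=68)
One optimal cutting: 10 + 1 → $72.

72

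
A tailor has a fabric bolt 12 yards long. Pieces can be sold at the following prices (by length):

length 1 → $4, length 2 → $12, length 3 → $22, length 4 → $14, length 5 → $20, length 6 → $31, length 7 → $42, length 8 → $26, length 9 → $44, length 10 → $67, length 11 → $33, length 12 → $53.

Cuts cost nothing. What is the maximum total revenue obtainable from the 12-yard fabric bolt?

Consider every possible first cut. v[k] is the best of p[i]+v[k−i] over all sellable i≤k.
v[1] = 4
v[2] = 12
v[3] = 22
v[4] = 26  (first piece 1, then v[3]=22)
v[5] = 34  (first piece 2, then v[3]=22)
v[6] = 44  (first piece 3, then v[3]=22)
v[7] = 48  (first piece 1, then v[6]=44)
v[8] = 56  (first piece 2, then v[6]=44)
v[9] = 66  (first piece 3, then v[6]=44)
v[10] = 70  (first piece 1, then v[9]=66)
v[11] = 78  (first piece 2, then v[9]=66)
v[12] = 88  (first piece 3, then v[9]=66)
One optimal cutting: 3 + 3 + 3 + 3 → $22 + $22 + $22 + $22 = $88.

88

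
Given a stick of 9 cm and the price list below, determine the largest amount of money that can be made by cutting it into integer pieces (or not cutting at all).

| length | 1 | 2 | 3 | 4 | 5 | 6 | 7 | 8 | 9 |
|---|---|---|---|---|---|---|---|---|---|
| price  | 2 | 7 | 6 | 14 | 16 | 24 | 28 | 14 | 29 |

Let best[k] be the best obtainable value from length k. For each k, try every first piece i and keep the best of price[i] + best[k−i].
best[1] = 2
best[2] = max(2+2, 7+0) = 7
best[3] = max(2+7, 7+2, 6+0) = 9
best[4] = max(2+9, 7+7, 6+2, 14+0) = 14
best[5] = max(2+14, 7+9, 6+7, 14+2, 16+0) = 16
best[6] = max(2+16, 7+14, 6+9, 14+7, 16+2, 24+0) = 24
best[7] = max(2+24, 7+16, 6+14, …, 24+2, 28+0) = 28
best[8] = max(2+28, 7+24, 6+16, …, 28+2, 14+0) = 31
best[9] = max(2+31, 7+28, 6+24, …, 14+2, 29+0) = 35
One optimal cutting: 7 + 2 → 28 + 7 = 35.

35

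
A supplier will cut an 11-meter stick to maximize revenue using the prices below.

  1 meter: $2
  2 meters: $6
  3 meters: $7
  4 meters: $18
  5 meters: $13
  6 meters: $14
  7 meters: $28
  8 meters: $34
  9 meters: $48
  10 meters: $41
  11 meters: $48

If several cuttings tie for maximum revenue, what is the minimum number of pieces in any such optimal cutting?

Build r[k] bottom-up: r[k] = max over allowed piece i of (p[i] + r[k−i]).
r[1] = 2
r[2] = max(2+2, 6+0) = 6
r[3] = max(2+6, 6+2, 7+0) = 8
r[4] = max(2+8, 6+6, 7+2, 18+0) = 18
r[5] = max(2+18, 6+8, 7+6, 18+2, 13+0) = 20
r[6] = max(2+20, 6+18, 7+8, 18+6, 13+2, 14+0) = 24
r[7] = max(2+24, 6+20, 7+18, …, 14+2, 28+0) = 28
r[8] = max(2+28, 6+24, 7+20, …, 28+2, 34+0) = 36
r[9] = max(2+36, 6+28, 7+24, …, 34+2, 48+0) = 48
r[10] = max(2+48, 6+36, 7+28, …, 48+2, 41+0) = 50
r[11] = max(2+50, 6+48, 7+36, …, 41+2, 48+0) = 54
Maximum revenue is $54.
Now minimize piece count subject to staying optimal: for each k, pieces[k] = 1 + min over i with p[i]+r[k−i]=r[k] of pieces[k−i].
pieces[8] = 2
pieces[9] = 1
pieces[10] = 2
pieces[11] = 2

2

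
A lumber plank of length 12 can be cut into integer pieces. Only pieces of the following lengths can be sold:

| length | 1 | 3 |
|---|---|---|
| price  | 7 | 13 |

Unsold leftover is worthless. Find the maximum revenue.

Build r[k] bottom-up: r[k] = max over allowed piece i of (p[i] + r[k−i]).
r[1] = 7
r[2] = 14  (first piece 1, then r[1]=7)
r[3] = 21  (first piece 1, then r[2]=14)
r[4] = 28  (first piece 1, then r[3]=21)
r[5] = 35  (first piece 1, then r[4]=28)
r[6] = 42  (first piece 1, then r[5]=35)
r[7] = 49  (first piece 1, then r[6]=42)
r[8] = 56  (first piece 1, then r[7]=49)
r[9] = 63  (first piece 1, then r[8]=56)
r[10] = 70  (first piece 1, then r[9]=63)
r[11] = 77  (first piece 1, then r[10]=70)
r[12] = 84  (first piece 1, then r[11]=77)
One optimal cutting: 1 + 1 + 1 + 1 + 1 + 1 + 1 + 1 + 1 + 1 + 1 + 1 → $84.

84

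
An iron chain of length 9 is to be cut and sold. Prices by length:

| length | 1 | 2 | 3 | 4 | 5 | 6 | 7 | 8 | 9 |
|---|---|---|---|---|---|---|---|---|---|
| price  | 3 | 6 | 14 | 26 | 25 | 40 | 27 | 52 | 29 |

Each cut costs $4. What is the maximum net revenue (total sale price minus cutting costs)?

Consider every possible first cut. net[k] is the best of p[i]+net[k−i] over all sellable i≤k, charging 4 whenever i<k.
net[1] = 3
net[2] = max(3+3-4, 6+0) = 6
net[3] = max(3+6-4, 6+3-4, 14+0) = 14
net[4] = max(3+14-4, 6+6-4, 14+3-4, 26+0) = 26
net[5] = max(3+26-4, 6+14-4, 14+6-4, 26+3-4, 25+0) = 25
net[6] = max(3+25-4, 6+26-4, 14+14-4, 26+6-4, 25+3-4, 40+0) = 40
net[7] = max(3+40-4, 6+25-4, 14+26-4, …, 40+3-4, 27+0) = 39
net[8] = max(3+39-4, 6+40-4, 14+25-4, …, 27+3-4, 52+0) = 52
net[9] = max(3+52-4, 6+39-4, 14+40-4, …, 52+3-4, 29+0) = 51
One optimal plan: pieces 8 + 1 (1 cut) → $55 − $4 = $51.

51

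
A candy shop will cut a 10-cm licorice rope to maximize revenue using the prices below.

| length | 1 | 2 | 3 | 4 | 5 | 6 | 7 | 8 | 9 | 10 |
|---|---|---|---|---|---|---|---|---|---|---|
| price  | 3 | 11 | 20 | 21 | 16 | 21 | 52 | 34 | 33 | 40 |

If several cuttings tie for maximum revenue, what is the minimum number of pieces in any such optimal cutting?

Build r[k] bottom-up: r[k] = max over allowed piece i of (p[i] + r[k−i]).
r[1] = 3
r[2] = max(3+3, 11+0) = 11
r[3] = max(3+11, 11+3, 20+0) = 20
r[4] = max(3+20, 11+11, 20+3, 21+0) = 23
r[5] = max(3+23, 11+20, 20+11, 21+3, 16+0) = 31
r[6] = max(3+31, 11+23, 20+20, 21+11, 16+3, 21+0) = 40
r[7] = max(3+40, 11+31, 20+23, …, 21+3, 52+0) = 52
r[8] = max(3+52, 11+40, 20+31, …, 52+3, 34+0) = 55
r[9] = max(3+55, 11+52, 20+40, …, 34+3, 33+0) = 63
r[10] = max(3+63, 11+55, 20+52, …, 33+3, 40+0) = 72
Maximum revenue is ¢72.
Now minimize piece count subject to staying optimal: for each k, pieces[k] = 1 + min over i with p[i]+r[k−i]=r[k] of pieces[k−i].
pieces[7] = 1
pieces[8] = 2
pieces[9] = 2
pieces[10] = 2

2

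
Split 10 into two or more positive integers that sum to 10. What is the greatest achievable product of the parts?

Fill P[k] for k=2..10: at each k try every first piece i and multiply by the better of (k−i) uncut or P[k−i].
P[2] = 1·max(1,0) = 1·1 = 1
P[3] = max(1·2, 2·1) = 2
P[4] = max(1·3, 2·2, 3·1) = 4
P[5] = max(1·4, 2·3, 3·2, 4·1) = 6
P[6] = max(1·6, 2·4, 3·3, 4·2, 5·1) = 9
P[7] = max(1·9, 2·6, 3·4, 4·3, 5·2, 6·1) = 12
P[8] = max(1·12, 2·9, 3·6, …, 6·2, 7·1) = 18
P[9] = max(1·18, 2·12, 3·9, …, 7·2, 8·1) = 27
P[10] = max(1·27, 2·18, 3·12, …, 8·2, 9·1) = 36
One optimal split: 3 + 3 + 2 + 2; product 3·3·2·2 = 36.

36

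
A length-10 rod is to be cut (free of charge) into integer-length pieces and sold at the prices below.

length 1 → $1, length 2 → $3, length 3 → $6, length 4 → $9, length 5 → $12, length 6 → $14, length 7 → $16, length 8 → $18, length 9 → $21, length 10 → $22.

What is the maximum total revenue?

Build r[k] bottom-up: r[k] = max over allowed piece i of (p[i] + r[k−i]).
r[1] = 1
r[2] = max(1+1, 3+0) = 3
r[3] = max(1+3, 3+1, 6+0) = 6
r[4] = max(1+6, 3+3, 6+1, 9+0) = 9
r[5] = max(1+9, 3+6, 6+3, 9+1, 12+0) = 12
r[6] = max(1+12, 3+9, 6+6, 9+3, 12+1, 14+0) = 14
r[7] = max(1+14, 3+12, 6+9, …, 14+1, 16+0) = 16
r[8] = max(1+16, 3+14, 6+12, …, 16+1, 18+0) = 18
r[9] = max(1+18, 3+16, 6+14, …, 18+1, 21+0) = 21
r[10] = max(1+21, 3+18, 6+16, …, 21+1, 22+0) = 24
One optimal cutting: 5 + 5 → $12 + $12 = $24.

24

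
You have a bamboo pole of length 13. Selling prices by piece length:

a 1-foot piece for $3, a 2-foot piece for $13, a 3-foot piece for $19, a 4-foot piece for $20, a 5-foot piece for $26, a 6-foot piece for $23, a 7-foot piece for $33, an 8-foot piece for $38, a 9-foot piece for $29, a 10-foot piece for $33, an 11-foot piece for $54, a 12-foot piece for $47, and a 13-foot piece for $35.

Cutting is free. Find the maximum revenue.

Let v[k] be the best obtainable value from length k. For each k, try every first piece i and keep the best of price[i] + v[k−i].
v[1] = 3
v[2] = max(3+3, 13+0) = 13
v[3] = max(3+13, 13+3, 19+0) = 19
v[4] = max(3+19, 13+13, 19+3, 20+0) = 26
v[5] = max(3+26, 13+19, 19+13, 20+3, 26+0) = 32
v[6] = max(3+32, 13+26, 19+19, 20+13, 26+3, 23+0) = 39
v[7] = max(3+39, 13+32, 19+26, …, 23+3, 33+0) = 45
v[8] = max(3+45, 13+39, 19+32, …, 33+3, 38+0) = 52
v[9] = max(3+52, 13+45, 19+39, …, 38+3, 29+0) = 58
v[10] = max(3+58, 13+52, 19+45, …, 29+3, 33+0) = 65
v[11] = max(3+65, 13+58, 19+52, …, 33+3, 54+0) = 71
v[12] = max(3+71, 13+65, 19+58, …, 54+3, 47+0) = 78
v[13] = max(3+78, 13+71, 19+65, …, 47+3, 35+0) = 84
One optimal cutting: 3 + 2 + 2 + 2 + 2 + 2 → $19 + $13 + $13 + $13 + $13 + $13 = $84.

84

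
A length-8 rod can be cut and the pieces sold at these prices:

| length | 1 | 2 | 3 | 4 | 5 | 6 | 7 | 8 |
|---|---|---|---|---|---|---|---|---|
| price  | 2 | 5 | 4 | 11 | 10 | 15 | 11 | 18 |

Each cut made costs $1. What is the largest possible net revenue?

Let net[k] be the best obtainable value from length k. For each k, try every first piece i and keep the best of price[i] + net[k−i] minus the 1 cut fee when i<k.
net[1] = 2
net[2] = max(2+2-1, 5+0) = 5
net[3] = max(2+5-1, 5+2-1, 4+0) = 6
net[4] = max(2+6-1, 5+5-1, 4+2-1, 11+0) = 11
net[5] = max(2+11-1, 5+6-1, 4+5-1, 11+2-1, 10+0) = 12
net[6] = max(2+12-1, 5+11-1, 4+6-1, 11+5-1, 10+2-1, 15+0) = 15
net[7] = max(2+15-1, 5+12-1, 4+11-1, …, 15+2-1, 11+0) = 16
net[8] = max(2+16-1, 5+15-1, 4+12-1, …, 11+2-1, 18+0) = 21
One optimal plan: pieces 4 + 4 (1 cut) → $22 − $1 = $21.

21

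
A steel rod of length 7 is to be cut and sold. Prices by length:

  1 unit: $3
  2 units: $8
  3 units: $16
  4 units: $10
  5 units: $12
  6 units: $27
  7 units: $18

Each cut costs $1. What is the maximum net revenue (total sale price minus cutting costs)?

33

Consider every possible first cut. net[k] is the best of p[i]+net[k−i] over all sellable i≤k, charging 1 whenever i<k.
net[1] = 3
net[2] = max(3+3-1, 8+0) = 8
net[3] = max(3+8-1, 8+3-1, 16+0) = 16
net[4] = max(3+16-1, 8+8-1, 16+3-1, 10+0) = 18
net[5] = max(3+18-1, 8+16-1, 16+8-1, 10+3-1, 12+0) = 23
net[6] = max(3+23-1, 8+18-1, 16+16-1, 10+8-1, 12+3-1, 27+0) = 31
net[7] = max(3+31-1, 8+23-1, 16+18-1, …, 27+3-1, 18+0) = 33
One optimal plan: pieces 3 + 3 + 1 (2 cuts) → $35 − $2 = $33.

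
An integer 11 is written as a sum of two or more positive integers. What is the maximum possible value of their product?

Fill f[k] for k=2..11: at each k try every first piece i and multiply by the better of (k−i) uncut or f[k−i].
f[2] = 1×max(1,0) = 1×1 = 1
f[3] = max(1×2, 2×1) = 2
f[4] = max(1×3, 2×2, 3×1) = 4
f[5] = max(1×4, 2×3, 3×2, 4×1) = 6
f[6] = max(1×6, 2×4, 3×3, 4×2, 5×1) = 9
f[7] = max(1×9, 2×6, 3×4, 4×3, 5×2, 6×1) = 12
f[8] = max(1×12, 2×9, 3×6, …, 6×2, 7×1) = 18
f[9] = max(1×18, 2×12, 3×9, …, 7×2, 8×1) = 27
f[10] = max(1×27, 2×18, 3×12, …, 8×2, 9×1) = 36
f[11] = max(1×36, 2×27, 3×18, …, 9×2, 10×1) = 54
One optimal split: 3 + 3 + 3 + 2; product 3×3×3×2 = 54.

54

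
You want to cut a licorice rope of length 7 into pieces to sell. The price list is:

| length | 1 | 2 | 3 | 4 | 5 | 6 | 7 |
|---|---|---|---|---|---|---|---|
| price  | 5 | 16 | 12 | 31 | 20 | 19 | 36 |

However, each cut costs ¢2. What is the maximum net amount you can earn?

48

Consider every possible first cut. net[k] is the best of p[i]+net[k−i] over all sellable i≤k, charging 2 whenever i<k.
net[1] = 5
net[2] = 16
net[3] = 19  (first piece 1, then net[2]=16)
net[4] = 31
net[5] = 34  (first piece 1, then net[4]=31)
net[6] = 45  (first piece 2, then net[4]=31)
net[7] = 48  (first piece 1, then net[6]=45)
One optimal plan: pieces 4 + 2 + 1 (2 cuts) → ¢52 − ¢4 = ¢48.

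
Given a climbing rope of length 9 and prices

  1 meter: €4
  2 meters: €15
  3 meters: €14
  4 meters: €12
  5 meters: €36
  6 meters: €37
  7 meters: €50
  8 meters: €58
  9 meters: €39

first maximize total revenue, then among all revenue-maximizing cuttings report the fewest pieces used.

Let r[k] be the best obtainable value from length k. For each k, try every first piece i and keep the best of price[i] + r[k−i].
r[1] = 4
r[2] = 15
r[3] = 19  (first piece 1, then r[2]=15)
r[4] = 30  (first piece 2, then r[2]=15)
r[5] = 36
r[6] = 45  (first piece 2, then r[4]=30)
r[7] = 51  (first piece 2, then r[5]=36)
r[8] = 60  (first piece 2, then r[6]=45)
r[9] = 66  (first piece 2, then r[7]=51)
Maximum revenue is €66.
Now minimize piece count subject to staying optimal: for each k, pieces[k] = 1 + min over i with p[i]+r[k−i]=r[k] of pieces[k−i].
pieces[6] = 3
pieces[7] = 2
pieces[8] = 4
pieces[9] = 3

3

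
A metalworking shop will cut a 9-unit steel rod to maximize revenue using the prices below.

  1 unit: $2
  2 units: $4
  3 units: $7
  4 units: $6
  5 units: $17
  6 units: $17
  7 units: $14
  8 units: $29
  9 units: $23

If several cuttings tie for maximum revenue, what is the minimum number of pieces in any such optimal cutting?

2

Build r[k] bottom-up: r[k] = max over allowed piece i of (p[i] + r[k−i]).
r[1] = 2
r[2] = 4  (first piece 1, then r[1]=2)
r[3] = 7
r[4] = 9  (first piece 1, then r[3]=7)
r[5] = 17
r[6] = 19  (first piece 1, then r[5]=17)
r[7] = 21  (first piece 1, then r[6]=19)
r[8] = 29
r[9] = 31  (first piece 1, then r[8]=29)
Maximum revenue is $31.
Now minimize piece count subject to staying optimal: for each k, pieces[k] = 1 + min over i with p[i]+r[k−i]=r[k] of pieces[k−i].
pieces[6] = 2
pieces[7] = 2
pieces[8] = 1
pieces[9] = 2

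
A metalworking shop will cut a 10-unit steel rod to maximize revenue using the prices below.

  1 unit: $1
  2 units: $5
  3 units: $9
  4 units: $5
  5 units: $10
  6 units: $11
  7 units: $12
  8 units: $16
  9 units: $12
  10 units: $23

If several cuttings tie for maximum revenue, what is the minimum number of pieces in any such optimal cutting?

4

Build r[k] bottom-up: r[k] = max over allowed piece i of (p[i] + r[k−i]).
r[1] = 1
r[2] = 5
r[3] = 9
r[4] = 10  (first piece 1, then r[3]=9)
r[5] = 14  (first piece 2, then r[3]=9)
r[6] = 18  (first piece 3, then r[3]=9)
r[7] = 19  (first piece 1, then r[6]=18)
r[8] = 23  (first piece 2, then r[6]=18)
r[9] = 27  (first piece 3, then r[6]=18)
r[10] = 28  (first piece 1, then r[9]=27)
Maximum revenue is $28.
Now minimize piece count subject to staying optimal: for each k, pieces[k] = 1 + min over i with p[i]+r[k−i]=r[k] of pieces[k−i].
pieces[7] = 3
pieces[8] = 3
pieces[9] = 3
pieces[10] = 4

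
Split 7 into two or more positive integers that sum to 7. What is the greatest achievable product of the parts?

12

Fill m[k] for k=2..7: at each k try every first piece i and multiply by the better of (k−i) uncut or m[k−i].
m[2] = 1*max(1,0) = 1*1 = 1
m[3] = 1*max(2,1) = 1*2 = 2
m[4] = 2*max(2,1) = 2*2 = 4
m[5] = 2*max(3,2) = 2*3 = 6
m[6] = 3*max(3,2) = 3*3 = 9
m[7] = 2*max(5,6) = 2*6 = 12
One optimal split: 3 + 2 + 2; product 3*2*2 = 12.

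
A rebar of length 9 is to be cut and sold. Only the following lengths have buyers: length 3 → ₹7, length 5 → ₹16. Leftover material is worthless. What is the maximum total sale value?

23

Consider every possible first cut. best[k] is the best of p[i]+best[k−i] over all sellable i≤k.
best[1] = 0
best[2] = 0
best[3] = 7
best[4] = 7
best[5] = 16
best[6] = 16
best[7] = 16
best[8] = 23  (first piece 3, then best[5]=16)
best[9] = 23
One optimal cutting: pieces 5 + 3 with 1 meter of scrap → ₹23.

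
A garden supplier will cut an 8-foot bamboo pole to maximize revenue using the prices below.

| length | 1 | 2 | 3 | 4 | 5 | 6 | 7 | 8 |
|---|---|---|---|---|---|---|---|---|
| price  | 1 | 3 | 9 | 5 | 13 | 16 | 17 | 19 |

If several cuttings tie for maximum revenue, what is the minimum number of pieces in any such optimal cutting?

2

Build r[k] bottom-up: r[k] = max over allowed piece i of (p[i] + r[k−i]).
r[1] = 1
r[2] = max(1+1, 3+0) = 3
r[3] = max(1+3, 3+1, 9+0) = 9
r[4] = max(1+9, 3+3, 9+1, 5+0) = 10
r[5] = max(1+10, 3+9, 9+3, 5+1, 13+0) = 13
r[6] = max(1+13, 3+10, 9+9, 5+3, 13+1, 16+0) = 18
r[7] = max(1+18, 3+13, 9+10, …, 16+1, 17+0) = 19
r[8] = max(1+19, 3+18, 9+13, …, 17+1, 19+0) = 22
Maximum revenue is $22.
Now minimize piece count subject to staying optimal: for each k, pieces[k] = 1 + min over i with p[i]+r[k−i]=r[k] of pieces[k−i].
pieces[5] = 1
pieces[6] = 2
pieces[7] = 3
pieces[8] = 2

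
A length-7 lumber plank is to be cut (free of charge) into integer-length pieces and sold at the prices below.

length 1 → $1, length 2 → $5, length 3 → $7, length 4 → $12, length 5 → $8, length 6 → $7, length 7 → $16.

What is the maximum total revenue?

Consider every possible first cut. R[k] is the best of p[i]+R[k−i] over all sellable i≤k.
R[1] = 1
R[2] = 5
R[3] = 7
R[4] = 12
R[5] = 13  (first piece 1, then R[4]=12)
R[6] = 17  (first piece 2, then R[4]=12)
R[7] = 19  (first piece 3, then R[4]=12)
One optimal cutting: 4 + 3 → $12 + $7 = $19.

19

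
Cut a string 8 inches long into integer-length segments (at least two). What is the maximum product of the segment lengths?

Define prod[k] = max over 1≤i<k of i · max(k−i, prod[k−i]); the inner max lets the remainder stay uncut if that's better.
prod[2] = 1·max(1,0) = 1·1 = 1
prod[3] = max(1·2, 2·1) = 2
prod[4] = max(1·3, 2·2, 3·1) = 4
prod[5] = max(1·4, 2·3, 3·2, 4·1) = 6
prod[6] = max(1·6, 2·4, 3·3, 4·2, 5·1) = 9
prod[7] = max(1·9, 2·6, 3·4, 4·3, 5·2, 6·1) = 12
prod[8] = max(1·12, 2·9, 3·6, …, 6·2, 7·1) = 18
One optimal split: 3 + 3 + 2; product 3·3·2 = 18.

18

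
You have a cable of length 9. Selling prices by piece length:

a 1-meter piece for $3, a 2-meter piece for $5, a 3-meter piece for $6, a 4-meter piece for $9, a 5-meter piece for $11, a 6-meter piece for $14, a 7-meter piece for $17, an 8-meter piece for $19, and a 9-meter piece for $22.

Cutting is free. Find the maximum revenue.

27

Build r[k] bottom-up: r[k] = max over allowed piece i of (p[i] + r[k−i]).
r[1] = 3
r[2] = 6  (first piece 1, then r[1]=3)
r[3] = 9  (first piece 1, then r[2]=6)
r[4] = 12  (first piece 1, then r[3]=9)
r[5] = 15  (first piece 1, then r[4]=12)
r[6] = 18  (first piece 1, then r[5]=15)
r[7] = 21  (first piece 1, then r[6]=18)
r[8] = 24  (first piece 1, then r[7]=21)
r[9] = 27  (first piece 1, then r[8]=24)
One optimal cutting: 1 + 1 + 1 + 1 + 1 + 1 + 1 + 1 + 1 → $3 + $3 + $3 + $3 + $3 + $3 + $3 + $3 + $3 = $27.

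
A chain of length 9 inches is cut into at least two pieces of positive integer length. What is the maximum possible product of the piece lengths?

Fill P[k] for k=2..9: at each k try every first piece i and multiply by the better of (k−i) uncut or P[k−i].
P[2] = 1·max(1,0) = 1·1 = 1
P[3] = 1·max(2,1) = 1·2 = 2
P[4] = 2·max(2,1) = 2·2 = 4
P[5] = 2·max(3,2) = 2·3 = 6
P[6] = 3·max(3,2) = 3·3 = 9
P[7] = 2·max(5,6) = 2·6 = 12
P[8] = 2·max(6,9) = 2·9 = 18
P[9] = 3·max(6,9) = 3·9 = 27
One optimal split: 3 + 3 + 3; product 3·3·3 = 27.

27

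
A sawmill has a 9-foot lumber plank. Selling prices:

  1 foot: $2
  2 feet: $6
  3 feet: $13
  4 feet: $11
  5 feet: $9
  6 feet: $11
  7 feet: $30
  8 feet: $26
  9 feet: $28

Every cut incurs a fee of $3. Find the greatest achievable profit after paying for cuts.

33

Let net[k] be the best obtainable value from length k. For each k, try every first piece i and keep the best of price[i] + net[k−i] minus the 3 cut fee when i<k.
net[1] = 2
net[2] = 6
net[3] = 13
net[4] = 12  (first piece 1, then net[3]=13)
net[5] = 16  (first piece 2, then net[3]=13)
net[6] = 23  (first piece 3, then net[3]=13)
net[7] = 30
net[8] = 29  (first piece 1, then net[7]=30)
net[9] = 33  (first piece 2, then net[7]=30)
One optimal plan: pieces 7 + 2 (1 cut) → $36 − $3 = $33.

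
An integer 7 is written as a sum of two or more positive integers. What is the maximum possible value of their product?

Fill m[k] for k=2..7: at each k try every first piece i and multiply by the better of (k−i) uncut or m[k−i].
m[2] = 1·max(1,0) = 1·1 = 1
m[3] = max(1·2, 2·1) = 2
m[4] = max(1·3, 2·2, 3·1) = 4
m[5] = max(1·4, 2·3, 3·2, 4·1) = 6
m[6] = max(1·6, 2·4, 3·3, 4·2, 5·1) = 9
m[7] = max(1·9, 2·6, 3·4, 4·3, 5·2, 6·1) = 12
One optimal split: 3 + 2 + 2; product 3·2·2 = 12.

12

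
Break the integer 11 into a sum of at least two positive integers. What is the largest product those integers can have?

54

Let P[k] be the best product for length k (with at least one cut). For each first piece i, the rest contributes max(k−i, P[k−i]).
P[2] = 1×max(1,0) = 1×1 = 1
P[3] = 1×max(2,1) = 1×2 = 2
P[4] = 2×max(2,1) = 2×2 = 4
P[5] = 2×max(3,2) = 2×3 = 6
P[6] = 3×max(3,2) = 3×3 = 9
P[7] = 2×max(5,6) = 2×6 = 12
P[8] = 2×max(6,9) = 2×9 = 18
P[9] = 3×max(6,9) = 3×9 = 27
P[10] = 2×max(8,18) = 2×18 = 36
P[11] = 2×max(9,27) = 2×27 = 54
One optimal split: 3 + 3 + 3 + 2; product 3×3×3×2 = 54.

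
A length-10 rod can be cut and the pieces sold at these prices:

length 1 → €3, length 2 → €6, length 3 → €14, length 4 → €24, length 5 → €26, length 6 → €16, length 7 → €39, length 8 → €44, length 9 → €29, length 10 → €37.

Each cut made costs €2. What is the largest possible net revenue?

51

Build v[k] bottom-up: v[k] = max over allowed piece i of (p[i] + v[k−i]) − 2 per cut.
v[1] = 3
v[2] = 6
v[3] = 14
v[4] = 24
v[5] = 26
v[6] = 28  (first piece 2, then v[4]=24)
v[7] = 39
v[8] = 46  (first piece 4, then v[4]=24)
v[9] = 48  (first piece 4, then v[5]=26)
v[10] = 51  (first piece 3, then v[7]=39)
One optimal plan: pieces 7 + 3 (1 cut) → €53 − €2 = €51.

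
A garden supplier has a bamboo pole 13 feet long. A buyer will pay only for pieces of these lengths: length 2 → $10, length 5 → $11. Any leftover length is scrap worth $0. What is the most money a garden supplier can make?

Let best[k] be the best obtainable value from length k. For each k, try every first piece i and keep the best of price[i] + best[k−i].
best[1] = 0
best[2] = 10
best[3] = 10
best[4] = 20  (first piece 2, then best[2]=10)
best[5] = max(10+10, 11+0) = 20
best[6] = max(10+20, 11+0) = 30
best[7] = max(10+20, 11+10) = 30
best[8] = max(10+30, 11+10) = 40
best[9] = max(10+30, 11+20) = 40
best[10] = max(10+40, 11+20) = 50
best[11] = max(10+40, 11+30) = 50
best[12] = max(10+50, 11+30) = 60
best[13] = max(10+50, 11+40) = 60
One optimal cutting: pieces 2 + 2 + 2 + 2 + 2 + 2 with 1 foot of scrap → $60.

60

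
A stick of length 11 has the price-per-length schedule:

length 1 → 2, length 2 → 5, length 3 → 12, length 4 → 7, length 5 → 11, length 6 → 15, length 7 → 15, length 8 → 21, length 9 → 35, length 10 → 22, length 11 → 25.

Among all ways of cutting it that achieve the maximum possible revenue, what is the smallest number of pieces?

4

Build r[k] bottom-up: r[k] = max over allowed piece i of (p[i] + r[k−i]).
r[1] = 2
r[2] = 5
r[3] = 12
r[4] = 14  (first piece 1, then r[3]=12)
r[5] = 17  (first piece 2, then r[3]=12)
r[6] = 24  (first piece 3, then r[3]=12)
r[7] = 26  (first piece 1, then r[6]=24)
r[8] = 29  (first piece 2, then r[6]=24)
r[9] = 36  (first piece 3, then r[6]=24)
r[10] = 38  (first piece 1, then r[9]=36)
r[11] = 41  (first piece 2, then r[9]=36)
Maximum revenue is 41.
Now minimize piece count subject to staying optimal: for each k, pieces[k] = 1 + min over i with p[i]+r[k−i]=r[k] of pieces[k−i].
pieces[8] = 3
pieces[9] = 3
pieces[10] = 4
pieces[11] = 4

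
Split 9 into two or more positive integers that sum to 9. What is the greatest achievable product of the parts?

Define m[k] = max over 1≤i<k of i · max(k−i, m[k−i]); the inner max lets the remainder stay uncut if that's better.
m[2] = 1×max(1,0) = 1×1 = 1
m[3] = max(1×2, 2×1) = 2
m[4] = max(1×3, 2×2, 3×1) = 4
m[5] = max(1×4, 2×3, 3×2, 4×1) = 6
m[6] = max(1×6, 2×4, 3×3, 4×2, 5×1) = 9
m[7] = max(1×9, 2×6, 3×4, 4×3, 5×2, 6×1) = 12
m[8] = max(1×12, 2×9, 3×6, …, 6×2, 7×1) = 18
m[9] = max(1×18, 2×12, 3×9, …, 7×2, 8×1) = 27
One optimal split: 3 + 3 + 3; product 3×3×3 = 27.

27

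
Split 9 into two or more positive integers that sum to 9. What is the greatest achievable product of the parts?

Define m[k] = max over 1≤i<k of i · max(k−i, m[k−i]); the inner max lets the remainder stay uncut if that's better.
m[2] = 1×max(1,0) = 1×1 = 1
m[3] = 1×max(2,1) = 1×2 = 2
m[4] = 2×max(2,1) = 2×2 = 4
m[5] = 2×max(3,2) = 2×3 = 6
m[6] = 3×max(3,2) = 3×3 = 9
m[7] = 2×max(5,6) = 2×6 = 12
m[8] = 2×max(6,9) = 2×9 = 18
m[9] = 3×max(6,9) = 3×9 = 27
One optimal split: 3 + 3 + 3; product 3×3×3 = 27.

27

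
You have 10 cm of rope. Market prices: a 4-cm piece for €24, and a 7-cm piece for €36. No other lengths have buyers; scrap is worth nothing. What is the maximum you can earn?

48

Let r[k] be the best obtainable value from length k. For each k, try every first piece i and keep the best of price[i] + r[k−i].
r[1] = 0
r[2] = 0
r[3] = 0
r[4] = 24
r[5] = 24
r[6] = 24
r[7] = max(24+0, 36+0) = 36
r[8] = max(24+24, 36+0) = 48
r[9] = max(24+24, 36+0) = 48
r[10] = max(24+24, 36+0) = 48
One optimal cutting: pieces 4 + 4 with 2 cm of scrap → €48.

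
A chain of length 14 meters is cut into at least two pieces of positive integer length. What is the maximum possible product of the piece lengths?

162

Fill f[k] for k=2..14: at each k try every first piece i and multiply by the better of (k−i) uncut or f[k−i].
f[2] = 1*max(1,0) = 1*1 = 1
f[3] = 1*max(2,1) = 1*2 = 2
f[4] = 2*max(2,1) = 2*2 = 4
f[5] = 2*max(3,2) = 2*3 = 6
f[6] = 3*max(3,2) = 3*3 = 9
f[7] = 2*max(5,6) = 2*6 = 12
f[8] = 2*max(6,9) = 2*9 = 18
f[9] = 3*max(6,9) = 3*9 = 27
f[10] = 2*max(8,18) = 2*18 = 36
f[11] = 2*max(9,27) = 2*27 = 54
f[12] = 3*max(9,27) = 3*27 = 81
f[13] = 2*max(11,54) = 2*54 = 108
f[14] = 2*max(12,81) = 2*81 = 162
One optimal split: 3 + 3 + 3 + 3 + 2; product 3*3*3*3*2 = 162.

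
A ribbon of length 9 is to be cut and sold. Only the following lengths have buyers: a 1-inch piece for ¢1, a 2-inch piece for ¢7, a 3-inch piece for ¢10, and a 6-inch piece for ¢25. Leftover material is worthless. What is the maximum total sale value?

Let best[k] be the best obtainable value from length k. For each k, try every first piece i and keep the best of price[i] + best[k−i].
best[1] = 1
best[2] = 7
best[3] = 10
best[4] = 14  (first piece 2, then best[2]=7)
best[5] = 17  (first piece 2, then best[3]=10)
best[6] = 25
best[7] = 26  (first piece 1, then best[6]=25)
best[8] = 32  (first piece 2, then best[6]=25)
best[9] = 35  (first piece 3, then best[6]=25)
One optimal cutting: 6 + 3 → ¢35.

35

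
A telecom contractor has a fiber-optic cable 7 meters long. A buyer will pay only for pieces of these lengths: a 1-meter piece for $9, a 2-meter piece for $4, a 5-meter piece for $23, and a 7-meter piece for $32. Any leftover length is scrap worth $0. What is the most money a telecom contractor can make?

Build f[k] bottom-up: f[k] = max over allowed piece i of (p[i] + f[k−i]).
f[1] = 9
f[2] = max(9+9, 4+0) = 18
f[3] = max(9+18, 4+9) = 27
f[4] = max(9+27, 4+18) = 36
f[5] = max(9+36, 4+27, 23+0) = 45
f[6] = max(9+45, 4+36, 23+9) = 54
f[7] = max(9+54, 4+45, 23+18, 32+0) = 63
One optimal cutting: 1 + 1 + 1 + 1 + 1 + 1 + 1 → $63.

63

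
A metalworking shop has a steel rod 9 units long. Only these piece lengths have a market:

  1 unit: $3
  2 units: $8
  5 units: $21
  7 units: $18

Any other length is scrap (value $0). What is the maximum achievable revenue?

Build f[k] bottom-up: f[k] = max over allowed piece i of (p[i] + f[k−i]).
f[1] = 3
f[2] = 8
f[3] = 11  (first piece 1, then f[2]=8)
f[4] = 16  (first piece 2, then f[2]=8)
f[5] = 21
f[6] = 24  (first piece 1, then f[5]=21)
f[7] = 29  (first piece 2, then f[5]=21)
f[8] = 32  (first piece 1, then f[7]=29)
f[9] = 37  (first piece 2, then f[7]=29)
One optimal cutting: 5 + 2 + 2 → $37.

37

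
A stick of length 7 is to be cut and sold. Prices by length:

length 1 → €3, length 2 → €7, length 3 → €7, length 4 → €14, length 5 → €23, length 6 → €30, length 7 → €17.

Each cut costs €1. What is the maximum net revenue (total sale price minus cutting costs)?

32

Let net[k] be the best obtainable value from length k. For each k, try every first piece i and keep the best of price[i] + net[k−i] minus the 1 cut fee when i<k.
net[1] = 3
net[2] = max(3+3-1, 7+0) = 7
net[3] = max(3+7-1, 7+3-1, 7+0) = 9
net[4] = max(3+9-1, 7+7-1, 7+3-1, 14+0) = 14
net[5] = max(3+14-1, 7+9-1, 7+7-1, 14+3-1, 23+0) = 23
net[6] = max(3+23-1, 7+14-1, 7+9-1, 14+7-1, 23+3-1, 30+0) = 30
net[7] = max(3+30-1, 7+23-1, 7+14-1, …, 30+3-1, 17+0) = 32
One optimal plan: pieces 6 + 1 (1 cut) → €33 − €1 = €32.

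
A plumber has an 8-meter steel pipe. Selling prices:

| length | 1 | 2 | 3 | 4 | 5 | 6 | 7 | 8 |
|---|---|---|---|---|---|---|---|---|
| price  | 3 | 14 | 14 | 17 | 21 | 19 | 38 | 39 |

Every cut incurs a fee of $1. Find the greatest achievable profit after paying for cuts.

Let r[k] be the best obtainable value from length k. For each k, try every first piece i and keep the best of price[i] + r[k−i] minus the 1 cut fee when i<k.
r[1] = 3
r[2] = 14
r[3] = 16  (first piece 1, then r[2]=14)
r[4] = 27  (first piece 2, then r[2]=14)
r[5] = 29  (first piece 1, then r[4]=27)
r[6] = 40  (first piece 2, then r[4]=27)
r[7] = 42  (first piece 1, then r[6]=40)
r[8] = 53  (first piece 2, then r[6]=40)
One optimal plan: pieces 2 + 2 + 2 + 2 (3 cuts) → $56 − $3 = $53.

53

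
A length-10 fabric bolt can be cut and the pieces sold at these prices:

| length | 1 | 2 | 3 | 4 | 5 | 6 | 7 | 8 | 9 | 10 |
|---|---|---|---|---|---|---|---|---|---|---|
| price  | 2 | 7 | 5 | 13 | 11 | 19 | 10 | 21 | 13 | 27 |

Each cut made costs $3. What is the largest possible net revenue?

Let net[k] be the best obtainable value from length k. For each k, try every first piece i and keep the best of price[i] + net[k−i] minus the 3 cut fee when i<k.
net[1] = 2
net[2] = max(2+2-3, 7+0) = 7
net[3] = max(2+7-3, 7+2-3, 5+0) = 6
net[4] = max(2+6-3, 7+7-3, 5+2-3, 13+0) = 13
net[5] = max(2+13-3, 7+6-3, 5+7-3, 13+2-3, 11+0) = 12
net[6] = max(2+12-3, 7+13-3, 5+6-3, 13+7-3, 11+2-3, 19+0) = 19
net[7] = max(2+19-3, 7+12-3, 5+13-3, …, 19+2-3, 10+0) = 18
net[8] = max(2+18-3, 7+19-3, 5+12-3, …, 10+2-3, 21+0) = 23
net[9] = max(2+23-3, 7+18-3, 5+19-3, …, 21+2-3, 13+0) = 22
net[10] = max(2+22-3, 7+23-3, 5+18-3, …, 13+2-3, 27+0) = 29
One optimal plan: pieces 6 + 4 (1 cut) → $32 − $3 = $29.

29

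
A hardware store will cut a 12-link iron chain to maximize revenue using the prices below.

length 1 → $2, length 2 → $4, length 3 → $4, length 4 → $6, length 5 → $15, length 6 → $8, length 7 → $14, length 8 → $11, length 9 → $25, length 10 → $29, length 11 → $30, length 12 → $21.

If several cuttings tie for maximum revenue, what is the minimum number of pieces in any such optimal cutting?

3

Consider every possible first cut. r[k] is the best of p[i]+r[k−i] over all sellable i≤k.
r[1] = 2
r[2] = 4  (first piece 1, then r[1]=2)
r[3] = 6  (first piece 1, then r[2]=4)
r[4] = 8  (first piece 1, then r[3]=6)
r[5] = 15
r[6] = 17  (first piece 1, then r[5]=15)
r[7] = 19  (first piece 1, then r[6]=17)
r[8] = 21  (first piece 1, then r[7]=19)
r[9] = 25
r[10] = 30  (first piece 5, then r[5]=15)
r[11] = 32  (first piece 1, then r[10]=30)
r[12] = 34  (first piece 1, then r[11]=32)
Maximum revenue is $34.
Now minimize piece count subject to staying optimal: for each k, pieces[k] = 1 + min over i with p[i]+r[k−i]=r[k] of pieces[k−i].
pieces[9] = 1
pieces[10] = 2
pieces[11] = 3
pieces[12] = 3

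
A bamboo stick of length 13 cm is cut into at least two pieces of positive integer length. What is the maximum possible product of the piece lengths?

108

Fill P[k] for k=2..13: at each k try every first piece i and multiply by the better of (k−i) uncut or P[k−i].
P[2] = 1×max(1,0) = 1×1 = 1
P[3] = 1×max(2,1) = 1×2 = 2
P[4] = 2×max(2,1) = 2×2 = 4
P[5] = 2×max(3,2) = 2×3 = 6
P[6] = 3×max(3,2) = 3×3 = 9
P[7] = 2×max(5,6) = 2×6 = 12
P[8] = 2×max(6,9) = 2×9 = 18
P[9] = 3×max(6,9) = 3×9 = 27
P[10] = 2×max(8,18) = 2×18 = 36
P[11] = 2×max(9,27) = 2×27 = 54
P[12] = 3×max(9,27) = 3×27 = 81
P[13] = 2×max(11,54) = 2×54 = 108
One optimal split: 3 + 3 + 3 + 2 + 2; product 3×3×3×2×2 = 108.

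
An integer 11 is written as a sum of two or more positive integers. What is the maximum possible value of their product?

Fill m[k] for k=2..11: at each k try every first piece i and multiply by the better of (k−i) uncut or m[k−i].
Small cases: m[2]=1, m[3]=2, m[4]=4.
m[5] = max(1*4, 2*3, 3*2, 4*1) = 6
m[6] = max(1*6, 2*4, 3*3, 4*2, 5*1) = 9
m[7] = max(1*9, 2*6, 3*4, 4*3, 5*2, 6*1) = 12
m[8] = max(1*12, 2*9, 3*6, …, 6*2, 7*1) = 18
m[9] = max(1*18, 2*12, 3*9, …, 7*2, 8*1) = 27
m[10] = max(1*27, 2*18, 3*12, …, 8*2, 9*1) = 36
m[11] = max(1*36, 2*27, 3*18, …, 9*2, 10*1) = 54
One optimal split: 3 + 3 + 3 + 2; product 3*3*3*2 = 54.

54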